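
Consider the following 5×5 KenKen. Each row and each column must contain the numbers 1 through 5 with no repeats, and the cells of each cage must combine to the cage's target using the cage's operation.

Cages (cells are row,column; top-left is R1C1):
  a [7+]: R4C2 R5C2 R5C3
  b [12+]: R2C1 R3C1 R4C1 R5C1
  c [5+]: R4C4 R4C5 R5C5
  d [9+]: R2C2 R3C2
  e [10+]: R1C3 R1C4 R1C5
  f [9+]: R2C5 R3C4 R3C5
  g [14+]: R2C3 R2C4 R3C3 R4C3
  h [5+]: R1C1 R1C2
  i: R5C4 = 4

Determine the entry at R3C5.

3

Cage i is given; hence R5C4 = 4.
In column 1, 3 can only go at R1C1, so R1C1 = 3.
The two cells of cage h must have sum 5, leaving R1C2 = 2.
The only place for 3 in row 5 is R5C3.
Cage g has sum 14; hence R2C4 = 3.
The 3 cells of cage a must have sum 7, which forces R4C2 = 3.
3 is placed in row 4, so R4C5 = 1.
Cage a needs sum 7, which forces R5C2 = 1.
Column 5 already has 1; hence R5C5 = 2.
Cage f has sum 9, so R3C5 = 3.
Row 4 now contains 1, which forces R4C4 = 2.
Row 5 now contains 2, which forces R5C1 = 5.
Cage f has sum 9, which forces R2C5 = 5.
2 is placed in column 4, leaving R3C4 = 1.
2 is placed in row 4, leaving R4C1 = 4.
4 is placed in row 4, leaving R4C3 = 5.
The 3 cells of cage e must have sum 10, which forces R1C3 = 1.
1 is placed in column 4; hence R1C4 = 5.
5 is placed in column 5, leaving R1C5 = 4.
The 4 cells of cage b must have sum 12, which forces R2C1 = 1.
Row 2 already has 5, so R2C2 = 4.
Row 2 now contains 4, so R2C3 = 2.
Row 3 now contains 1, which forces R3C1 = 2.
Cage d needs two cells with sum 9, which forces R3C2 = 5.
2 is placed in column 3, so R3C3 = 4.
Filled in: 3 2 1 5 4 / 1 4 2 3 5 / 2 5 4 1 3 / 4 3 5 2 1 / 5 1 3 4 2.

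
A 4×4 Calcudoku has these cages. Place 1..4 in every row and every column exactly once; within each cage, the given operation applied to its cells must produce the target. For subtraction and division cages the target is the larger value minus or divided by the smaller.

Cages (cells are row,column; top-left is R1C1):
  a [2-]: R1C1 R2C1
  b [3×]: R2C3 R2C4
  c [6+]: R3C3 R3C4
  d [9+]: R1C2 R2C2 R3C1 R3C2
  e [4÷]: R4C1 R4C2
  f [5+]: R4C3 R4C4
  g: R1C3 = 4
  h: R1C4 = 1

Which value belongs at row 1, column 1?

Cage g is given; hence R1C3 = 4.
Cage h is given, leaving R1C4 = 1.
Column 4 already has 1, so R2C4 = 3.
Column 3 already has 4, which forces R3C3 = 2.
Row 3 now contains 2, so R3C4 = 4.
4 is placed in column 4, so R4C4 = 2.
The 4 cells of cage d must have sum 9, which forces R1C2 = 3.
The 4 cells of cage d must have sum 9, so R2C2 = 2.
Row 2 already has 3, so R2C3 = 1.
Cage d needs sum 9, so R3C1 = 3.
Cage d has sum 9, leaving R3C2 = 1.
Column 2 now contains 1, so R4C2 = 4.
Cage f needs two cells with sum 5, which forces R4C3 = 3.
Row 1 now contains 3, which forces R1C1 = 2.
1 is placed in row 2; hence R2C1 = 4.
Row 4 now contains 4; hence R4C1 = 1.
Filled in: 2 3 4 1 / 4 2 1 3 / 3 1 2 4 / 1 4 3 2.

2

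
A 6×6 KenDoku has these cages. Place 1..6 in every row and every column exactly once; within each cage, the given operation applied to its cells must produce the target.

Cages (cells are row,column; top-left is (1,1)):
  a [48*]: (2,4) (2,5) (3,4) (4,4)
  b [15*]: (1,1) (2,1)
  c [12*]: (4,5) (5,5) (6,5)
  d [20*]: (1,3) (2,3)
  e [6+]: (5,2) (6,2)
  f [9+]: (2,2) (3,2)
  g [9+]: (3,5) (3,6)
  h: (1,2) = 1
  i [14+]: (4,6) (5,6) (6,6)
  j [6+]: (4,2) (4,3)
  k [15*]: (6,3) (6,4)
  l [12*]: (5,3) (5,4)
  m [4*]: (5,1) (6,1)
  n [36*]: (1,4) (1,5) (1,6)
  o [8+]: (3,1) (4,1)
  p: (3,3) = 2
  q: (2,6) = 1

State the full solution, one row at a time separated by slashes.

H is a freebie, which forces (1,2) = 1.
Cage q is given, which forces (2,6) = 1.
Cage p is a single given cell, leaving (3,3) = 2.
Row 1 needs a 4, and only (1,3) is open for it.
Column 3 already has 4; hence (2,3) = 5.
Cage j needs two cells with sum 6, which forces (4,2) = 5.
Column 3 already has 4, which forces (4,3) = 1.
Column 3 now contains 5, which forces (6,3) = 3.
3 is placed in row 6, leaving (6,4) = 5.
Row 6 now contains 5, so (6,6) = 6.
Cage b's pair has product 15, leaving (1,1) = 5.
Row 2 already has 5; hence (2,1) = 3.
Row 2 already has 3, which forces (2,2) = 6.
Column 1 already has 5, so (3,1) = 6.
Column 2 already has 6, leaving (3,2) = 3.
Column 1 now contains 3, which forces (4,1) = 2.
Column 6 already has 6, so (4,6) = 3.
Column 3 already has 3, which forces (5,3) = 6.
The two cells of cage l must have product 12; hence (5,4) = 2.
Cage i has sum 14, leaving (5,6) = 5.
Column 6 already has 3, leaving (1,6) = 2.
Column 4 already has 2, leaving (2,4) = 4.
Cage a has product 48, which forces (2,5) = 2.
Cage a has product 48, which forces (3,4) = 1.
Cage g's pair has sum 9, which forces (3,5) = 5.
Column 6 now contains 5, so (3,6) = 4.
Cage a has product 48, so (4,4) = 6.
Row 4 now contains 6; hence (4,5) = 4.
Row 5 now contains 2; hence (5,2) = 4.
Cage e needs two cells with sum 6, leaving (6,2) = 2.
2 is placed in column 5; hence (6,5) = 1.
Column 4 now contains 6, which forces (1,4) = 3.
The 3 cells of cage n must have product 36, so (1,5) = 6.
Row 5 already has 4, so (5,1) = 1.
Column 5 already has 1, leaving (5,5) = 3.
Row 6 now contains 1, so (6,1) = 4.

5 1 4 3 6 2 / 3 6 5 4 2 1 / 6 3 2 1 5 4 / 2 5 1 6 4 3 / 1 4 6 2 3 5 / 4 2 3 5 1 6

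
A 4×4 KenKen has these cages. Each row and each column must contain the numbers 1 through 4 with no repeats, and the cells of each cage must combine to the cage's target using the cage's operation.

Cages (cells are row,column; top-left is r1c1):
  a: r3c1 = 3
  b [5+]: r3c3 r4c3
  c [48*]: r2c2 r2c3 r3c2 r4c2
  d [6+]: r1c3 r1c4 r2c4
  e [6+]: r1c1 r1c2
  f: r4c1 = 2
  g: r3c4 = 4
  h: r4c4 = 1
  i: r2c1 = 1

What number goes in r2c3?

Cage i is given; hence r2c1 = 1.
A is a freebie, which forces r3c1 = 3.
G is a freebie, which forces r3c4 = 4.
Cage f is a single given cell, so r4c1 = 2.
Cage h is a single given cell, so r4c4 = 1.
2 is placed in column 1, so r1c1 = 4.
Cage e needs two cells with sum 6, leaving r1c2 = 2.
Cage d needs sum 6, so r1c3 = 1.
Row 1 already has 2; hence r1c4 = 3.
Column 4 already has 3, leaving r2c4 = 2.
Column 2 now contains 2; hence r3c2 = 1.
Column 3 now contains 1, so r3c3 = 2.
The 4 cells of cage c must have product 48; hence r2c2 = 3.
2 is placed in row 2, leaving r2c3 = 4.
Cage c needs product 48, so r4c2 = 4.
Cage b's pair has sum 5; hence r4c3 = 3.
Filled in: 4 2 1 3 / 1 3 4 2 / 3 1 2 4 / 2 4 3 1.

4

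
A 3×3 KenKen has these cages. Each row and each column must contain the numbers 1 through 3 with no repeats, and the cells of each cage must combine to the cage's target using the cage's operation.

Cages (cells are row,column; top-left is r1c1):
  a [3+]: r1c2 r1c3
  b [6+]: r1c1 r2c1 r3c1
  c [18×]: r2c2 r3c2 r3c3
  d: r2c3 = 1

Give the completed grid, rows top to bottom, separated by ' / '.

Cage c has product 18, leaving r2c2 = 3.
D is a freebie, which forces r2c3 = 1.
Cage c needs product 18, which forces r3c2 = 2.
The 3 cells of cage c must have product 18; hence r3c3 = 3.
Cage b has sum 6, which forces r1c1 = 3.
Column 2 now contains 2, which forces r1c2 = 1.
Column 3 already has 1, so r1c3 = 2.
1 is placed in row 2, so r2c1 = 2.
Row 3 now contains 3, so r3c1 = 1.

3 1 2 / 2 3 1 / 1 2 3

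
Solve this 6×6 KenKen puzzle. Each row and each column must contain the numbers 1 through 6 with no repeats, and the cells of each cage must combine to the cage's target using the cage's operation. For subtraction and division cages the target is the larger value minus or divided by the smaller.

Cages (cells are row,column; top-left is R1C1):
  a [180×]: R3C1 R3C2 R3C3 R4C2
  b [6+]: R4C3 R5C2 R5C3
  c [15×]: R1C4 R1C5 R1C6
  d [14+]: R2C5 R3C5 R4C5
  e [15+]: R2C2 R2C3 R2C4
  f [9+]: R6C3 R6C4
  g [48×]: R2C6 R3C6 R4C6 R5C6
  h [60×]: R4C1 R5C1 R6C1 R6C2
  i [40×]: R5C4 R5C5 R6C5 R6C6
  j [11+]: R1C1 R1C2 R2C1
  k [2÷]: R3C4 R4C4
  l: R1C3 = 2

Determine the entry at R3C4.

Cage l is given, which forces R1C3 = 2.
In column 6, 3 can only go at R1C6, so R1C6 = 3.
Row 2 needs a 3, and only R2C5 is open for it.
Column 6 needs a 5, and only R6C6 is open for it.
The only place for 5 in row 5 is R5C1.
In row 5, 3 can only go at R5C3, so R5C3 = 3.
Column 3 now contains 3, leaving R4C3 = 1.
Cage b needs sum 6, leaving R5C2 = 2.
Column 3 now contains 3, which forces R6C3 = 6.
Cage f needs two cells with sum 9, leaving R6C4 = 3.
Cage i has product 40, so R6C5 = 2.
Cage h has product 60, leaving R4C1 = 3.
3 is placed in row 4, which forces R4C2 = 6.
Row 4 already has 6, so R4C5 = 5.
The 3 cells of cage c must have product 15, which forces R1C4 = 5.
Column 5 already has 5, which forces R1C5 = 1.
Cage e has sum 15; hence R2C4 = 6.
Cage a has product 180, which forces R3C3 = 5.
Column 5 already has 5, so R3C5 = 6.
Column 5 already has 1, leaving R5C5 = 4.
Cage j has sum 11, leaving R1C1 = 6.
1 is placed in row 1, which forces R1C2 = 4.
The 3 cells of cage j must have sum 11, so R2C1 = 1.
Cage e has sum 15, leaving R2C2 = 5.
5 is placed in column 3, so R2C3 = 4.
Row 2 now contains 4, so R2C6 = 2.
Row 3 already has 6, so R3C1 = 2.
Cage a has product 180, which forces R3C2 = 3.
Column 6 now contains 2, so R4C6 = 4.
4 is placed in row 5; hence R5C4 = 1.
Cage g has product 48, so R5C6 = 6.
Column 1 already has 1, leaving R6C1 = 4.
Column 2 now contains 4, which forces R6C2 = 1.
Column 4 already has 1, which forces R3C4 = 4.
4 is placed in column 6, which forces R3C6 = 1.
Row 4 now contains 4, so R4C4 = 2.
Completed grid: 6 4 2 5 1 3 / 1 5 4 6 3 2 / 2 3 5 4 6 1 / 3 6 1 2 5 4 / 5 2 3 1 4 6 / 4 1 6 3 2 5.

4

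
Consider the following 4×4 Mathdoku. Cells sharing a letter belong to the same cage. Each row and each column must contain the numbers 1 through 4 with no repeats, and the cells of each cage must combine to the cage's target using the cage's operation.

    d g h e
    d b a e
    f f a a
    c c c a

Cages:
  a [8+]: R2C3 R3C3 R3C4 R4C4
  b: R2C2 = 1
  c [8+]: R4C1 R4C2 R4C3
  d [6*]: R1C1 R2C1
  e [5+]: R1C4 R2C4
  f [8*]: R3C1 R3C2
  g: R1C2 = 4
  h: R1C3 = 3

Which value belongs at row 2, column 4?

4

G is a freebie; hence R1C2 = 4.
H is a freebie, leaving R1C3 = 3.
B is a freebie, leaving R2C2 = 1.
Column 2 now contains 4, leaving R3C2 = 2.
1 is placed in column 2, leaving R4C2 = 3.
Row 1 already has 3, which forces R1C1 = 2.
Row 1 now contains 2, which forces R1C4 = 1.
Cage d's pair has product 6, which forces R2C1 = 3.
Cage a needs sum 8, leaving R2C3 = 2.
Row 2 now contains 3; hence R2C4 = 4.
2 is placed in row 3; hence R3C1 = 4.
Cage a has sum 8, which forces R3C3 = 1.
Column 4 now contains 4; hence R3C4 = 3.
Column 1 already has 4, which forces R4C1 = 1.
Column 3 now contains 1, which forces R4C3 = 4.
Column 4 now contains 1, so R4C4 = 2.
Completed grid: 2 4 3 1 / 3 1 2 4 / 4 2 1 3 / 1 3 4 2.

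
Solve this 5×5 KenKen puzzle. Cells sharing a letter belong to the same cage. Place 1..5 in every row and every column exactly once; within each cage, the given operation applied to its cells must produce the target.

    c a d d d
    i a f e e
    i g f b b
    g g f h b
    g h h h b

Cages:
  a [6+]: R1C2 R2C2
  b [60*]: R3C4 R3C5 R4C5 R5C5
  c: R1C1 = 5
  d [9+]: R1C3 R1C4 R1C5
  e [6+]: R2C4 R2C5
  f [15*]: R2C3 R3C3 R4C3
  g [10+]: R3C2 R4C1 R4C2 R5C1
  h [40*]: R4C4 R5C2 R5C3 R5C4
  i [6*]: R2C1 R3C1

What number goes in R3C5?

Cage c is a single given cell, so R1C1 = 5.
In row 1, 1 can only go at R1C2, so R1C2 = 1.
The two cells of cage a must have sum 6, which forces R2C2 = 5.
In row 2, 1 can only go at R2C3, so R2C3 = 1.
Row 2 needs a 3, and only R2C1 is open for it.
Column 1 now contains 3; hence R3C1 = 2.
Cage g has sum 10; hence R3C2 = 3.
Row 3 already has 3, which forces R3C3 = 5.
The 4 cells of cage g must have sum 10, leaving R4C2 = 2.
Column 3 now contains 5; hence R4C3 = 3.
2 is placed in column 2, leaving R5C2 = 4.
Row 5 already has 4, so R5C3 = 2.
2 is placed in column 3, so R1C3 = 4.
The 4 cells of cage g must have sum 10, so R4C1 = 4.
Cage b has product 60; hence R4C5 = 5.
Row 5 already has 4, which forces R5C1 = 1.
1 is placed in row 5; hence R5C4 = 5.
Cage b has product 60, leaving R5C5 = 3.
Cage d needs sum 9, so R1C4 = 3.
Column 5 already has 3, which forces R1C5 = 2.
Column 5 already has 2, so R2C5 = 4.
Column 5 already has 4, so R3C5 = 1.
Row 4 now contains 5, which forces R4C4 = 1.
Row 2 now contains 4, so R2C4 = 2.
Row 3 now contains 1; hence R3C4 = 4.
Filled in: 5 1 4 3 2 / 3 5 1 2 4 / 2 3 5 4 1 / 4 2 3 1 5 / 1 4 2 5 3.

1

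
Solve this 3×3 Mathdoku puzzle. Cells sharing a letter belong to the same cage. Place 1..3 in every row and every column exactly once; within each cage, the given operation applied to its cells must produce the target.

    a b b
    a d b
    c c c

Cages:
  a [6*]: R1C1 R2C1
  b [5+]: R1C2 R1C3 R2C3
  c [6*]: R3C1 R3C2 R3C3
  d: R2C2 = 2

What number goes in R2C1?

3

D is a freebie, which forces R2C2 = 2.
Row 2 already has 2, which forces R2C3 = 1.
The two cells of cage a must have product 6, so R1C1 = 2.
Column 2 already has 2, so R1C2 = 1.
Column 3 already has 1, which forces R1C3 = 3.
Row 2 already has 2, which forces R2C1 = 3.
Column 1 already has 3; hence R3C1 = 1.
Column 2 already has 1, which forces R3C2 = 3.
Column 3 now contains 3; hence R3C3 = 2.
Completed grid: 2 1 3 / 3 2 1 / 1 3 2.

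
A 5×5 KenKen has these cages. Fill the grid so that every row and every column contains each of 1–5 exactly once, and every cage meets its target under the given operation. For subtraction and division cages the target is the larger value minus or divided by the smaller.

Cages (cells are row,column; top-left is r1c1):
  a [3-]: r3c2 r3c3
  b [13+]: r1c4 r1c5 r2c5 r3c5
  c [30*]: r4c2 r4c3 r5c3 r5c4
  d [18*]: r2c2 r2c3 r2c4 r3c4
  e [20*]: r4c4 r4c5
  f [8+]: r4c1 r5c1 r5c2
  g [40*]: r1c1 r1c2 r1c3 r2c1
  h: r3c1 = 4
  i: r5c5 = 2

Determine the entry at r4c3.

Cage h is given; hence r3c1 = 4.
Cage d has product 18; hence r3c4 = 3.
Cage i is given, which forces r5c5 = 2.
In row 1, 3 can only go at r1c5, so r1c5 = 3.
In row 2, 4 can only go at r2c5, so r2c5 = 4.
Cage e needs two cells with product 20, which forces r4c4 = 4.
4 is placed in column 5, leaving r4c5 = 5.
Cage b has sum 13, leaving r1c4 = 5.
Column 5 now contains 5, which forces r3c5 = 1.
Column 4 already has 5; hence r5c4 = 1.
Cage g has product 40, leaving r2c1 = 5.
Column 4 already has 1; hence r2c4 = 2.
The 3 cells of cage f must have sum 8, so r4c1 = 1.
Cage f needs sum 8, leaving r5c1 = 3.
The 3 cells of cage f must have sum 8; hence r5c2 = 4.
Cage c needs product 30, so r5c3 = 5.
Column 1 now contains 1, so r1c1 = 2.
Cage g has product 40; hence r1c2 = 1.
Cage g has product 40, leaving r1c3 = 4.
Column 2 now contains 1, leaving r2c2 = 3.
Row 2 already has 3, leaving r2c3 = 1.
Cage a's pair has difference 3, so r3c2 = 5.
5 is placed in column 3, which forces r3c3 = 2.
Column 2 already has 3, so r4c2 = 2.
2 is placed in column 3, which forces r4c3 = 3.
Filled in: 2 1 4 5 3 / 5 3 1 2 4 / 4 5 2 3 1 / 1 2 3 4 5 / 3 4 5 1 2.

3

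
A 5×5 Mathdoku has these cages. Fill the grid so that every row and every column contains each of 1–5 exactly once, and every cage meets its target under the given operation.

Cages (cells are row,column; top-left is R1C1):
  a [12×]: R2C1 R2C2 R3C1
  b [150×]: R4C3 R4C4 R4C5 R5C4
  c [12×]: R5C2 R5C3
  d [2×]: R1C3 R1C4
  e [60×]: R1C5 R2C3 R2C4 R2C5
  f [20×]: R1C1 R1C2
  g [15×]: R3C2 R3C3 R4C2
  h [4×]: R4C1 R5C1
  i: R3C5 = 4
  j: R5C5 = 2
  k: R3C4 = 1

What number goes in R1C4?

2

K is a freebie, so R3C4 = 1.
Cage i is a single given cell, which forces R3C5 = 4.
Cage b has product 150, which forces R5C4 = 5.
Cage j is a single given cell, which forces R5C5 = 2.
Cage d needs two cells with product 2, which forces R1C3 = 1.
Column 4 already has 1, so R1C4 = 2.
Cage g needs product 15, leaving R4C2 = 1.
Column 4 now contains 2, which forces R4C4 = 3.
3 is placed in row 4; hence R4C5 = 5.
5 is placed in column 5, so R1C5 = 3.
Cage e has product 60, which forces R2C3 = 5.
3 is placed in column 4, leaving R2C4 = 4.
Cage e has product 60, which forces R2C5 = 1.
5 is placed in column 3, which forces R3C3 = 3.
Row 4 already has 1, leaving R4C1 = 4.
Row 4 now contains 5, which forces R4C3 = 2.
The two cells of cage h must have product 4, so R5C1 = 1.
Column 3 now contains 3; hence R5C3 = 4.
Column 1 already has 4, so R1C1 = 5.
Cage f needs two cells with product 20, which forces R1C2 = 4.
1 is placed in row 2, which forces R2C1 = 3.
Row 2 now contains 4, so R2C2 = 2.
3 is placed in row 3; hence R3C1 = 2.
3 is placed in row 3, leaving R3C2 = 5.
4 is placed in row 5, which forces R5C2 = 3.
The full grid is 5 4 1 2 3 / 3 2 5 4 1 / 2 5 3 1 4 / 4 1 2 3 5 / 1 3 4 5 2.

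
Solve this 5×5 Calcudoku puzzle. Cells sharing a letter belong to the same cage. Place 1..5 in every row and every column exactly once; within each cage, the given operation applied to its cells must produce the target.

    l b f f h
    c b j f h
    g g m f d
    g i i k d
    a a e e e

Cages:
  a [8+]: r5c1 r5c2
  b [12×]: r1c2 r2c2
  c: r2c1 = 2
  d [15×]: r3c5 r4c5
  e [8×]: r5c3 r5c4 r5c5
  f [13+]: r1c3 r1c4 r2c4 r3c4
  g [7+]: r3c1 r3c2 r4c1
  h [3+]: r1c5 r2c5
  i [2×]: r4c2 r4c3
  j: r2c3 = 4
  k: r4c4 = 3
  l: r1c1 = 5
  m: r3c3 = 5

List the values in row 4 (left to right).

4 1 2 3 5

Cage l is a single given cell; hence r1c1 = 5.
C is a freebie, so r2c1 = 2.
Cage j is a single given cell, which forces r2c3 = 4.
2 is placed in row 2, which forces r2c5 = 1.
Cage m is a single given cell, leaving r3c3 = 5.
5 is placed in row 3, leaving r3c5 = 3.
Cage k is a single given cell; hence r4c4 = 3.
Column 5 now contains 3, which forces r4c5 = 5.
Column 1 already has 5, so r5c1 = 3.
Row 5 already has 3, which forces r5c2 = 5.
Cage b needs two cells with product 12, which forces r1c2 = 4.
4 is placed in row 1, so r1c4 = 1.
Column 5 now contains 1; hence r1c5 = 2.
Row 2 now contains 4; hence r2c2 = 3.
3 is placed in column 4; hence r2c4 = 5.
Cage g has sum 7, so r3c2 = 2.
Row 3 now contains 2, which forces r3c4 = 4.
Column 2 already has 2, leaving r4c2 = 1.
1 is placed in row 4, leaving r4c3 = 2.
2 is placed in column 3, leaving r5c3 = 1.
Column 4 already has 4; hence r5c4 = 2.
2 is placed in column 5, leaving r5c5 = 4.
Row 1 now contains 2, leaving r1c3 = 3.
Row 3 already has 4, leaving r3c1 = 1.
1 is placed in row 4, leaving r4c1 = 4.
Completed grid: 5 4 3 1 2 / 2 3 4 5 1 / 1 2 5 4 3 / 4 1 2 3 5 / 3 5 1 2 4.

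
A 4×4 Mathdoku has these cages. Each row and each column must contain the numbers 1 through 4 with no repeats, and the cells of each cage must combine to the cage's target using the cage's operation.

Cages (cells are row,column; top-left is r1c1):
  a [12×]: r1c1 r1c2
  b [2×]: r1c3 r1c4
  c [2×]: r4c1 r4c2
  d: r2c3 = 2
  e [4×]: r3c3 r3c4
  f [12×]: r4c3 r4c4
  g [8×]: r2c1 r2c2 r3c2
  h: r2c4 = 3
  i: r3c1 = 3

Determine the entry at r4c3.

Cage d is a single given cell; hence r2c3 = 2.
H is a freebie, which forces r2c4 = 3.
I is a freebie; hence r3c1 = 3.
Column 4 now contains 3, which forces r4c4 = 4.
Column 1 now contains 3, which forces r1c1 = 4.
The two cells of cage a must have product 12, leaving r1c2 = 3.
2 is placed in column 3; hence r1c3 = 1.
The two cells of cage b must have product 2; hence r1c4 = 2.
4 is placed in column 1, so r2c1 = 1.
Row 2 now contains 1; hence r2c2 = 4.
The 3 cells of cage g must have product 8; hence r3c2 = 2.
Cage e needs two cells with product 4, which forces r3c3 = 4.
4 is placed in column 4, which forces r3c4 = 1.
Column 1 now contains 1, which forces r4c1 = 2.
Column 2 now contains 2, leaving r4c2 = 1.
4 is placed in row 4, which forces r4c3 = 3.
The full grid is 4 3 1 2 / 1 4 2 3 / 3 2 4 1 / 2 1 3 4.

3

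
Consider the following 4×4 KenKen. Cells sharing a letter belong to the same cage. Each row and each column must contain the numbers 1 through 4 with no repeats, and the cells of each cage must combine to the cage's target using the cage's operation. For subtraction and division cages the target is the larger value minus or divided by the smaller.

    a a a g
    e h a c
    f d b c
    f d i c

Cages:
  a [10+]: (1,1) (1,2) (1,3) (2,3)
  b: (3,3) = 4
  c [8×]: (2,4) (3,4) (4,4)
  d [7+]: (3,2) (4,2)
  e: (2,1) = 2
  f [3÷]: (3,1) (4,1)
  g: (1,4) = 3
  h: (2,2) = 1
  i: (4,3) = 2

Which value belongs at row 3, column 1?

1

G is a freebie, leaving (1,4) = 3.
Cage e is given, so (2,1) = 2.
Cage h is given, leaving (2,2) = 1.
Row 2 already has 1, so (2,4) = 4.
Cage b is given, so (3,3) = 4.
Cage i is given, so (4,3) = 2.
2 is placed in row 4, so (4,4) = 1.
Cage a needs sum 10; hence (1,1) = 4.
Cage a has sum 10; hence (1,2) = 2.
2 is placed in column 3, leaving (1,3) = 1.
Row 2 now contains 4, so (2,3) = 3.
Cage f's pair has quotient 3, which forces (3,1) = 1.
4 is placed in row 3, leaving (3,2) = 3.
1 is placed in column 4, so (3,4) = 2.
Row 4 now contains 1, which forces (4,1) = 3.
The two cells of cage d must have sum 7; hence (4,2) = 4.
Filled in: 4 2 1 3 / 2 1 3 4 / 1 3 4 2 / 3 4 2 1.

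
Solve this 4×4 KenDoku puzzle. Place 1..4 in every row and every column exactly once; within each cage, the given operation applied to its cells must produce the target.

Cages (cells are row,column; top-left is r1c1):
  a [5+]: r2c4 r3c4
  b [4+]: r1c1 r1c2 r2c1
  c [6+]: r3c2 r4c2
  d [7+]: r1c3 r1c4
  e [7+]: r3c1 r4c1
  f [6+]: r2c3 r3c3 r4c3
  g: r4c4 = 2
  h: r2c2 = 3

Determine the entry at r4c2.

Cage b has sum 4, so r1c1 = 2.
Cage b needs sum 4, leaving r1c2 = 1.
The 3 cells of cage b must have sum 4, which forces r2c1 = 1.
Cage h is a single given cell; hence r2c2 = 3.
Row 2 already has 3; hence r2c3 = 2.
Row 2 now contains 2, which forces r2c4 = 4.
G is a freebie, which forces r4c4 = 2.
The two cells of cage d must have sum 7, leaving r1c3 = 4.
Column 4 now contains 4, so r1c4 = 3.
Cage c's pair has sum 6, which forces r3c2 = 2.
Cage a's pair has sum 5, which forces r3c4 = 1.
Row 4 now contains 2, leaving r4c2 = 4.
Cage e needs two cells with sum 7; hence r3c1 = 4.
1 is placed in row 3, leaving r3c3 = 3.
Row 4 now contains 4; hence r4c1 = 3.
Cage f has sum 6, which forces r4c3 = 1.
The full grid is 2 1 4 3 / 1 3 2 4 / 4 2 3 1 / 3 4 1 2.

4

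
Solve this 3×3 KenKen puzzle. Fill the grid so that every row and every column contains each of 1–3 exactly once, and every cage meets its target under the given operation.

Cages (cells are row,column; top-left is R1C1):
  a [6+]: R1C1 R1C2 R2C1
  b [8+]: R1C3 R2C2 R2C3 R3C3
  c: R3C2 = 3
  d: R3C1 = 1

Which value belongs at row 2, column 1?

Cage b needs sum 8, leaving R2C2 = 2.
Cage d is given, which forces R3C1 = 1.
C is a freebie; hence R3C2 = 3.
Row 3 already has 3; hence R3C3 = 2.
Cage a has sum 6; hence R1C1 = 2.
Column 2 now contains 3, leaving R1C2 = 1.
1 is placed in row 1, leaving R1C3 = 3.
Column 1 already has 1, which forces R2C1 = 3.
Column 3 already has 3, so R2C3 = 1.
Filled in: 2 1 3 / 3 2 1 / 1 3 2.

3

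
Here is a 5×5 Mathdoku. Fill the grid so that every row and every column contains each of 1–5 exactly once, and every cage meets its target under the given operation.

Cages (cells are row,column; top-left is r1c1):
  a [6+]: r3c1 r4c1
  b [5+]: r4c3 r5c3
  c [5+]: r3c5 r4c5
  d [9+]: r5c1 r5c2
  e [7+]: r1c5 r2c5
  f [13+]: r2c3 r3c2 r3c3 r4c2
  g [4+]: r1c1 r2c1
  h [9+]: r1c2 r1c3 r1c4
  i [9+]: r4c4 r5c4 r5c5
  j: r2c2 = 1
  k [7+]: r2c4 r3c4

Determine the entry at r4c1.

4

Cage j is given, so r2c2 = 1.
Cage g needs two cells with sum 4, which forces r1c1 = 1.
1 is placed in row 2, so r2c1 = 3.
The only place for 5 in row 1 is r1c5.
The two cells of cage e must have sum 7; hence r2c5 = 2.
In row 3, 5 can only go at r3c2, so r3c2 = 5.
Cage d's pair has sum 9, leaving r5c1 = 5.
Column 2 already has 5, so r5c2 = 4.
Row 3 needs a 3, and only r3c4 is open for it.
The two cells of cage k must have sum 7, so r2c4 = 4.
Column 4 already has 4, leaving r4c4 = 5.
Cage i needs sum 9, leaving r5c5 = 3.
Cage h needs sum 9; hence r1c2 = 3.
Cage h has sum 9, leaving r1c3 = 4.
Column 4 already has 4, which forces r1c4 = 2.
Row 2 now contains 4, which forces r2c3 = 5.
Cage f has sum 13; hence r3c3 = 1.
Row 3 now contains 1, which forces r3c5 = 4.
Cage f has sum 13; hence r4c2 = 2.
Column 3 now contains 4, which forces r4c3 = 3.
Column 5 now contains 4, so r4c5 = 1.
Column 3 already has 1, leaving r5c3 = 2.
The 3 cells of cage i must have sum 9, leaving r5c4 = 1.
Row 3 now contains 4, leaving r3c1 = 2.
Row 4 already has 2; hence r4c1 = 4.
The full grid is 1 3 4 2 5 / 3 1 5 4 2 / 2 5 1 3 4 / 4 2 3 5 1 / 5 4 2 1 3.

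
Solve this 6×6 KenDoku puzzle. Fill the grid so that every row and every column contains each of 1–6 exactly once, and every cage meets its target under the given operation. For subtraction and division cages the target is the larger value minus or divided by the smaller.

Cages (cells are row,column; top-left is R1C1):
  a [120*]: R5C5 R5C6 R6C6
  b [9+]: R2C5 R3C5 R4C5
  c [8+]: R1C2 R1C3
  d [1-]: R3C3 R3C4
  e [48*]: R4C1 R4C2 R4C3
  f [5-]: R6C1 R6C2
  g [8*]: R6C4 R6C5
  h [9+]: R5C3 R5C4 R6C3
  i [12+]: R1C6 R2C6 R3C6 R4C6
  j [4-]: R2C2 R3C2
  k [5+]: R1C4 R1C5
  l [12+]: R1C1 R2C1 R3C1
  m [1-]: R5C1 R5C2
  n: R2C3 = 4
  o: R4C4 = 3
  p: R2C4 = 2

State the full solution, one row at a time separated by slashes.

5 2 6 1 4 3 / 3 5 4 2 1 6 / 4 1 5 6 3 2 / 6 4 2 3 5 1 / 2 3 1 5 6 4 / 1 6 3 4 2 5

Cage n is given, leaving R2C3 = 4.
Cage p is given, which forces R2C4 = 2.
O is a freebie, leaving R4C4 = 3.
Column 4 already has 2, which forces R6C4 = 4.
Row 6 now contains 4; hence R6C5 = 2.
Column 4 already has 4, so R1C4 = 1.
The two cells of cage k must have sum 5, leaving R1C5 = 4.
Cage a has product 120; hence R5C6 = 4.
The only place for 4 in row 3 is R3C1.
Cage e has product 48, leaving R4C2 = 4.
In row 4, 5 can only go at R4C5, so R4C5 = 5.
Column 5 now contains 5; hence R5C5 = 6.
The 3 cells of cage a must have product 120; hence R6C6 = 5.
Row 5 already has 6; hence R5C4 = 5.
The two cells of cage d must have difference 1, so R3C3 = 5.
Column 4 now contains 5, which forces R3C4 = 6.
Row 4 needs a 1, and only R4C6 is open for it.
The only place for 1 in row 2 is R2C5.
1 is placed in column 5, which forces R3C5 = 3.
3 is placed in row 3, which forces R3C6 = 2.
Cage j's pair has difference 4, leaving R2C2 = 5.
2 is placed in row 3, so R3C2 = 1.
Column 2 already has 1, so R6C2 = 6.
6 is placed in column 2, so R1C2 = 2.
The two cells of cage c must have sum 8, leaving R1C3 = 6.
Row 1 already has 6, leaving R1C6 = 3.
Column 6 now contains 3, leaving R2C6 = 6.
Column 3 now contains 6, leaving R4C3 = 2.
Column 2 now contains 2, which forces R5C2 = 3.
Row 5 now contains 3, so R5C3 = 1.
Row 6 already has 6, so R6C1 = 1.
Column 3 now contains 1, leaving R6C3 = 3.
2 is placed in row 1, so R1C1 = 5.
Row 2 already has 6, leaving R2C1 = 3.
Row 4 already has 2, which forces R4C1 = 6.
Row 5 already has 1; hence R5C1 = 2.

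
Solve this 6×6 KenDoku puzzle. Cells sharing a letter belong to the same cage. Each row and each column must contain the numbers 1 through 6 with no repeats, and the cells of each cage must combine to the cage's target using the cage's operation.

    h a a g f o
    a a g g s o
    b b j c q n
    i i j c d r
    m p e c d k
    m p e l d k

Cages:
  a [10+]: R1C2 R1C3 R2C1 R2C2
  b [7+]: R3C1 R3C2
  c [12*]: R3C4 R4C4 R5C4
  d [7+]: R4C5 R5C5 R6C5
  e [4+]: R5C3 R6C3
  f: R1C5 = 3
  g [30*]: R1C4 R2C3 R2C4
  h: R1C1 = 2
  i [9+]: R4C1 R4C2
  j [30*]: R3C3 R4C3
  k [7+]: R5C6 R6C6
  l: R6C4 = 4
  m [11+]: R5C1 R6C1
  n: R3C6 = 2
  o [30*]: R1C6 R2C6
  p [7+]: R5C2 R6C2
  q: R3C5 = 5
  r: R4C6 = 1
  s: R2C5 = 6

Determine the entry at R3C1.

4

H is a freebie, leaving R1C1 = 2.
Cage f is given, which forces R1C5 = 3.
Cage s is given; hence R2C5 = 6.
6 is placed in row 2; hence R2C6 = 5.
Q is a freebie; hence R3C5 = 5.
N is a freebie; hence R3C6 = 2.
Cage r is a single given cell, so R4C6 = 1.
L is a freebie, so R6C4 = 4.
The 3 cells of cage g must have product 30, which forces R1C4 = 5.
Column 6 already has 5, so R1C6 = 6.
5 is placed in row 3, leaving R3C3 = 6.
Row 3 already has 6, so R3C4 = 1.
The two cells of cage j must have product 30, so R4C3 = 5.
The two cells of cage k must have sum 7, leaving R5C6 = 4.
Cage k needs two cells with sum 7, so R6C6 = 3.
Cage d needs sum 7; hence R4C5 = 4.
Cage e's pair has sum 4, leaving R5C3 = 3.
Row 6 already has 3, which forces R6C3 = 1.
Row 6 already has 1; hence R6C5 = 2.
Cage a needs sum 10, which forces R1C2 = 1.
Column 3 now contains 1, so R1C3 = 4.
Column 3 now contains 3; hence R2C3 = 2.
The 3 cells of cage g must have product 30, so R2C4 = 3.
Column 2 already has 1, so R5C2 = 2.
Row 5 already has 2, leaving R5C4 = 6.
Column 5 already has 2; hence R5C5 = 1.
Row 2 already has 3, which forces R2C1 = 1.
Row 2 now contains 2; hence R2C2 = 4.
4 is placed in column 2, so R3C2 = 3.
3 is placed in column 2, so R4C2 = 6.
Column 4 already has 6, leaving R4C4 = 2.
Row 5 now contains 6; hence R5C1 = 5.
Cage m's pair has sum 11, leaving R6C1 = 6.
Cage p needs two cells with sum 7; hence R6C2 = 5.
Row 3 now contains 3, leaving R3C1 = 4.
Row 4 now contains 6, so R4C1 = 3.
The full grid is 2 1 4 5 3 6 / 1 4 2 3 6 5 / 4 3 6 1 5 2 / 3 6 5 2 4 1 / 5 2 3 6 1 4 / 6 5 1 4 2 3.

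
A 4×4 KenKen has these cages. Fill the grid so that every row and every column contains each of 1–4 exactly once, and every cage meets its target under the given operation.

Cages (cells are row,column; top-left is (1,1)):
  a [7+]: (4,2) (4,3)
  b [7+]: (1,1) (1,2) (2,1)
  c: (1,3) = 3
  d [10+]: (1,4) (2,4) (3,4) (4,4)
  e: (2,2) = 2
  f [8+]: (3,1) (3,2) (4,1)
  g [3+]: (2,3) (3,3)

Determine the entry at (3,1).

3

Cage c is given; hence (1,3) = 3.
E is a freebie, which forces (2,2) = 2.
Row 2 already has 2; hence (2,3) = 1.
1 is placed in column 3, so (3,3) = 2.
3 is placed in column 3, leaving (4,3) = 4.
The 3 cells of cage b must have sum 7, which forces (1,1) = 2.
Cage b has sum 7; hence (1,2) = 1.
Row 1 now contains 1; hence (1,4) = 4.
The 3 cells of cage b must have sum 7, which forces (2,1) = 4.
4 is placed in column 4, so (2,4) = 3.
3 is placed in column 4, which forces (3,4) = 1.
Row 4 already has 4, leaving (4,2) = 3.
1 is placed in column 4, which forces (4,4) = 2.
Row 3 already has 1; hence (3,1) = 3.
3 is placed in column 2, so (3,2) = 4.
Row 4 already has 3, leaving (4,1) = 1.
Completed grid: 2 1 3 4 / 4 2 1 3 / 3 4 2 1 / 1 3 4 2.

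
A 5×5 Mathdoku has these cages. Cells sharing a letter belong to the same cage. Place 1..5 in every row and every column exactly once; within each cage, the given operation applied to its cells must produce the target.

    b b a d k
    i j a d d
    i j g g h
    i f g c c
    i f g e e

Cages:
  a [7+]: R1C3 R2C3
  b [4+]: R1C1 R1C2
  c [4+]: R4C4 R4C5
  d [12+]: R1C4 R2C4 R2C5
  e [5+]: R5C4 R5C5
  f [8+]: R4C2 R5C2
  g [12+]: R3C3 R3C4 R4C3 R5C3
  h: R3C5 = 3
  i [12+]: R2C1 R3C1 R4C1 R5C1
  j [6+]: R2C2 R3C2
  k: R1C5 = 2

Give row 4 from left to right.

Cage k is a single given cell; hence R1C5 = 2.
H is a freebie, so R3C5 = 3.
3 is placed in column 5, which forces R4C5 = 1.
1 is placed in column 5; hence R5C5 = 4.
Column 5 now contains 4, leaving R2C5 = 5.
Row 4 already has 1; hence R4C4 = 3.
Cage e's pair has sum 5; hence R5C4 = 1.
The 3 cells of cage d must have sum 12, leaving R1C4 = 5.
The 3 cells of cage d must have sum 12; hence R2C4 = 2.
Column 4 already has 2, so R3C4 = 4.
Row 4 now contains 3; hence R4C2 = 5.
Cage f's pair has sum 8, leaving R5C2 = 3.
Cage b needs two cells with sum 4, leaving R1C1 = 3.
3 is placed in column 2; hence R1C2 = 1.
3 is placed in row 1, which forces R1C3 = 4.
Cage j's pair has sum 6; hence R2C2 = 4.
Column 3 now contains 4, which forces R2C3 = 3.
Column 2 already has 5, leaving R3C2 = 2.
Cage g has sum 12, which forces R3C3 = 1.
The 4 cells of cage g must have sum 12, leaving R4C3 = 2.
The 4 cells of cage g must have sum 12, which forces R5C3 = 5.
4 is placed in row 2, so R2C1 = 1.
Row 3 already has 1; hence R3C1 = 5.
Row 4 already has 2, so R4C1 = 4.
Row 5 now contains 5, which forces R5C1 = 2.
Filled in: 3 1 4 5 2 / 1 4 3 2 5 / 5 2 1 4 3 / 4 5 2 3 1 / 2 3 5 1 4.

4 5 2 3 1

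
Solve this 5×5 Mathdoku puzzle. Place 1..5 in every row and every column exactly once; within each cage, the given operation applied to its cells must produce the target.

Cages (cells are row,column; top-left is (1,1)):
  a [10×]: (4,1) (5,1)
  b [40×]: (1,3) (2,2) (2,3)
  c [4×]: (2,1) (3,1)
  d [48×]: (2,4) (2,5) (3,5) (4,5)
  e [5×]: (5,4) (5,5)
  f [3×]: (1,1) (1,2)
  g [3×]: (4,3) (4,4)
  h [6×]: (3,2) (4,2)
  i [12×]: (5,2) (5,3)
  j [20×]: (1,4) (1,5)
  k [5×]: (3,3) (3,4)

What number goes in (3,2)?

3

In row 1, 2 can only go at (1,3), so (1,3) = 2.
The only place for 2 in row 2 is (2,4).
The only place for 1 in row 2 is (2,1).
1 is placed in column 1, which forces (1,1) = 3.
The two cells of cage f must have product 3, which forces (1,2) = 1.
1 is placed in column 1, which forces (3,1) = 4.
In row 2, 3 can only go at (2,5), so (2,5) = 3.
Column 5 already has 3, so (3,5) = 2.
Cage d has product 48, so (4,5) = 4.
The two cells of cage j must have product 20; hence (1,4) = 4.
Column 5 now contains 4, which forces (1,5) = 5.
Row 3 already has 2, which forces (3,2) = 3.
The two cells of cage h must have product 6, which forces (4,2) = 2.
Column 2 already has 3; hence (5,2) = 4.
Row 5 already has 4, so (5,3) = 3.
Column 5 now contains 5, leaving (5,5) = 1.
Column 2 already has 4; hence (2,2) = 5.
Cage b has product 40, so (2,3) = 4.
Row 4 already has 2; hence (4,1) = 5.
3 is placed in column 3; hence (4,3) = 1.
Cage g needs two cells with product 3, which forces (4,4) = 3.
The two cells of cage a must have product 10, which forces (5,1) = 2.
Row 5 now contains 1; hence (5,4) = 5.
Column 3 already has 1; hence (3,3) = 5.
Column 4 now contains 5; hence (3,4) = 1.
Filled in: 3 1 2 4 5 / 1 5 4 2 3 / 4 3 5 1 2 / 5 2 1 3 4 / 2 4 3 5 1.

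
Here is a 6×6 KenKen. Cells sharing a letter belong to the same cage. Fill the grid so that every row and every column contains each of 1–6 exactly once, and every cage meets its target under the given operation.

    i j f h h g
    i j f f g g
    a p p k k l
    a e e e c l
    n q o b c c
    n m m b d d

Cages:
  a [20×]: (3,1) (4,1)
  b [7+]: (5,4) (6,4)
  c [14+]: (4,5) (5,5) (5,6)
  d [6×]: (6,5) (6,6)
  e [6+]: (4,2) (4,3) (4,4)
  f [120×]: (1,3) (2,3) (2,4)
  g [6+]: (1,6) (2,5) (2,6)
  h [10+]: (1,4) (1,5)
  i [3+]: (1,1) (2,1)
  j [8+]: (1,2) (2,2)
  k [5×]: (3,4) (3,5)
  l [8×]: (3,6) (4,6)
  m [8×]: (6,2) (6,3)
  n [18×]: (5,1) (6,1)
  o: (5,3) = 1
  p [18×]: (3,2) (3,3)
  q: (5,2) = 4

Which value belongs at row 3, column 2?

6

Cage q is given, leaving (5,2) = 4.
Cage o is a single given cell, which forces (5,3) = 1.
4 is placed in column 2; hence (6,2) = 2.
Row 6 already has 2, leaving (6,3) = 4.
Cage f needs product 120, which forces (2,4) = 4.
4 is placed in column 4, which forces (1,4) = 6.
Cage h needs two cells with sum 10, so (1,5) = 4.
6 is placed in column 4, which forces (5,4) = 2.
Row 1 now contains 6; hence (1,3) = 5.
The 3 cells of cage f must have product 120, so (2,3) = 6.
Column 3 already has 6, which forces (3,3) = 3.
The 3 cells of cage e must have sum 6; hence (4,3) = 2.
Row 4 already has 2, so (4,6) = 4.
The two cells of cage b must have sum 7, so (6,4) = 5.
Row 1 now contains 5, which forces (1,2) = 3.
Cage j's pair has sum 8, which forces (2,2) = 5.
Cage a's pair has product 20, which forces (3,1) = 4.
Row 3 now contains 3, which forces (3,2) = 6.
5 is placed in column 4, so (3,4) = 1.
The two cells of cage k must have product 5, so (3,5) = 5.
4 is placed in column 6, so (3,6) = 2.
Row 4 already has 4, leaving (4,1) = 5.
Column 2 now contains 3, so (4,2) = 1.
1 is placed in column 4, leaving (4,4) = 3.
3 is placed in row 4, so (4,5) = 6.
6 is placed in column 5, leaving (5,5) = 3.
6 is placed in column 5, which forces (6,5) = 1.
Row 6 now contains 1; hence (6,6) = 6.
Column 6 now contains 2, so (1,6) = 1.
1 is placed in column 5, so (2,5) = 2.
The 3 cells of cage g must have sum 6, so (2,6) = 3.
Row 5 already has 3, so (5,1) = 6.
6 is placed in column 6, leaving (5,6) = 5.
Row 6 now contains 6, leaving (6,1) = 3.
Row 1 now contains 1, so (1,1) = 2.
2 is placed in row 2, leaving (2,1) = 1.
The full grid is 2 3 5 6 4 1 / 1 5 6 4 2 3 / 4 6 3 1 5 2 / 5 1 2 3 6 4 / 6 4 1 2 3 5 / 3 2 4 5 1 6.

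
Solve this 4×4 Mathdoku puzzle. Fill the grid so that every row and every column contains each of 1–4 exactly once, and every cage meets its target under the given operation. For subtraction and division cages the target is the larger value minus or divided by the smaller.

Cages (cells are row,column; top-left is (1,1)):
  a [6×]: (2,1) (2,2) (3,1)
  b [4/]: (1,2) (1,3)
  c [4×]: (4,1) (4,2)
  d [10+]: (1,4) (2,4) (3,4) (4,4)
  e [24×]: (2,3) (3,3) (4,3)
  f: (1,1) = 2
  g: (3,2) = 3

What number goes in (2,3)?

F is a freebie; hence (1,1) = 2.
Cage g is a single given cell, so (3,2) = 3.
The 3 cells of cage a must have product 6, which forces (2,1) = 3.
Cage a has product 6, so (2,2) = 2.
2 is placed in row 2, which forces (2,3) = 4.
4 is placed in row 2, leaving (2,4) = 1.
3 is placed in row 3; hence (3,1) = 1.
4 is placed in column 3; hence (3,3) = 2.
Row 3 already has 2, which forces (3,4) = 4.
Column 1 already has 1, so (4,1) = 4.
4 is placed in row 4, leaving (4,2) = 1.
Column 3 now contains 2, leaving (4,3) = 3.
Row 4 now contains 3, leaving (4,4) = 2.
Column 2 already has 1, leaving (1,2) = 4.
4 is placed in column 3, leaving (1,3) = 1.
Column 4 already has 4, leaving (1,4) = 3.
Filled in: 2 4 1 3 / 3 2 4 1 / 1 3 2 4 / 4 1 3 2.

4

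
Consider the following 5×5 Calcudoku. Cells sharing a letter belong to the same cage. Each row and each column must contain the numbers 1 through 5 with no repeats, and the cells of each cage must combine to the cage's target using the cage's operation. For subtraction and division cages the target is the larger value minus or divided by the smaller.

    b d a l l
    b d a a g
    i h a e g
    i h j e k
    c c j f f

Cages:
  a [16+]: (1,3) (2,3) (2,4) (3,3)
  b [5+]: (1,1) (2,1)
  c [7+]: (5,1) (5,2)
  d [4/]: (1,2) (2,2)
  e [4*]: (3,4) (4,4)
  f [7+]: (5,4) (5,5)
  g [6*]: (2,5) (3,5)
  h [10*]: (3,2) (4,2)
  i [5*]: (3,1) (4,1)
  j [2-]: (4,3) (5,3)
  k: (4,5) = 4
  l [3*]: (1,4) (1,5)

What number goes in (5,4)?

2

Cage k is given, so (4,5) = 4.
Cage e needs two cells with product 4, which forces (3,4) = 4.
Row 4 now contains 4, so (4,4) = 1.
Column 4 already has 1, so (1,4) = 3.
Cage l's pair has product 3, leaving (1,5) = 1.
4 is placed in column 4; hence (2,4) = 5.
The two cells of cage i must have product 5, leaving (3,1) = 1.
Row 4 already has 1; hence (4,1) = 5.
Row 4 now contains 5, so (4,2) = 2.
2 is placed in row 4, which forces (4,3) = 3.
5 is placed in column 4, which forces (5,4) = 2.
Row 5 already has 2, so (5,5) = 5.
The two cells of cage b must have sum 5, leaving (1,1) = 2.
1 is placed in row 1; hence (1,2) = 4.
4 is placed in row 1; hence (1,3) = 5.
Cage b needs two cells with sum 5, so (2,1) = 3.
Cage d's pair has quotient 4; hence (2,2) = 1.
Row 2 already has 3, so (2,5) = 2.
2 is placed in column 2, so (3,2) = 5.
Column 3 now contains 5; hence (3,3) = 2.
Column 5 already has 2; hence (3,5) = 3.
Column 1 now contains 3, which forces (5,1) = 4.
Column 2 now contains 4, which forces (5,2) = 3.
The two cells of cage j must have difference 2; hence (5,3) = 1.
Row 2 already has 2, so (2,3) = 4.
Filled in: 2 4 5 3 1 / 3 1 4 5 2 / 1 5 2 4 3 / 5 2 3 1 4 / 4 3 1 2 5.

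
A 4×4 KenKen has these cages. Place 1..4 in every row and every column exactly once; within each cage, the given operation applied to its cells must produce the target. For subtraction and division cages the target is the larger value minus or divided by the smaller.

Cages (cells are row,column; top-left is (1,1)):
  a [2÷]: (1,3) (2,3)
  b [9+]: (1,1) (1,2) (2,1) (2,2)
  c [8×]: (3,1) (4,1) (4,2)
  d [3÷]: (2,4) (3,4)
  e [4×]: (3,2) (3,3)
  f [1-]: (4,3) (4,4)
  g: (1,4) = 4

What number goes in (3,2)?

4

Cage g is given, leaving (1,4) = 4.
The only place for 2 in row 3 is (3,1).
In row 3, 3 can only go at (3,4), so (3,4) = 3.
Column 4 now contains 3, leaving (2,4) = 1.
Column 4 already has 1, so (4,4) = 2.
The 4 cells of cage b must have sum 9, leaving (1,1) = 1.
Cage b has sum 9; hence (1,2) = 3.
Row 1 already has 1; hence (1,3) = 2.
The 4 cells of cage b must have sum 9, which forces (2,1) = 3.
Cage b needs sum 9, which forces (2,2) = 2.
Column 3 already has 2, which forces (2,3) = 4.
Column 3 already has 4, leaving (3,3) = 1.
Column 1 already has 1, leaving (4,1) = 4.
Row 4 now contains 4, so (4,2) = 1.
Column 3 now contains 1, so (4,3) = 3.
Row 3 already has 1, so (3,2) = 4.
The full grid is 1 3 2 4 / 3 2 4 1 / 2 4 1 3 / 4 1 3 2.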